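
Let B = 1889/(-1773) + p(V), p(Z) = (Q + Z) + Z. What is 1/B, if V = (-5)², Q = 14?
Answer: 1773/111583 ≈ 0.015890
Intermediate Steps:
V = 25
p(Z) = 14 + 2*Z (p(Z) = (14 + Z) + Z = 14 + 2*Z)
B = 111583/1773 (B = 1889/(-1773) + (14 + 2*25) = 1889*(-1/1773) + (14 + 50) = -1889/1773 + 64 = 111583/1773 ≈ 62.935)
1/B = 1/(111583/1773) = 1773/111583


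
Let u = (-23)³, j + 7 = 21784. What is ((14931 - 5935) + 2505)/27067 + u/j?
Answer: -78866912/589438059 ≈ -0.13380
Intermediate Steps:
j = 21777 (j = -7 + 21784 = 21777)
u = -12167
((14931 - 5935) + 2505)/27067 + u/j = ((14931 - 5935) + 2505)/27067 - 12167/21777 = (8996 + 2505)*(1/27067) - 12167*1/21777 = 11501*(1/27067) - 12167/21777 = 11501/27067 - 12167/21777 = -78866912/589438059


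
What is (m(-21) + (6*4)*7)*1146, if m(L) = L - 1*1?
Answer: 167316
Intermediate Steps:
m(L) = -1 + L (m(L) = L - 1 = -1 + L)
(m(-21) + (6*4)*7)*1146 = ((-1 - 21) + (6*4)*7)*1146 = (-22 + 24*7)*1146 = (-22 + 168)*1146 = 146*1146 = 167316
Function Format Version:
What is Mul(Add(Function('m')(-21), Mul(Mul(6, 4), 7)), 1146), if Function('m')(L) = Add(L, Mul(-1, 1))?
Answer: 167316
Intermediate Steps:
Function('m')(L) = Add(-1, L) (Function('m')(L) = Add(L, -1) = Add(-1, L))
Mul(Add(Function('m')(-21), Mul(Mul(6, 4), 7)), 1146) = Mul(Add(Add(-1, -21), Mul(Mul(6, 4), 7)), 1146) = Mul(Add(-22, Mul(24, 7)), 1146) = Mul(Add(-22, 168), 1146) = Mul(146, 1146) = 167316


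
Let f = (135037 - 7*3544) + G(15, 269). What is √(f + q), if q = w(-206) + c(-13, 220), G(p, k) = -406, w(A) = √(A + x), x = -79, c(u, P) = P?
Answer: √(110043 + I*√285) ≈ 331.73 + 0.025*I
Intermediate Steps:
w(A) = √(-79 + A) (w(A) = √(A - 79) = √(-79 + A))
q = 220 + I*√285 (q = √(-79 - 206) + 220 = √(-285) + 220 = I*√285 + 220 = 220 + I*√285 ≈ 220.0 + 16.882*I)
f = 109823 (f = (135037 - 7*3544) - 406 = (135037 - 24808) - 406 = 110229 - 406 = 109823)
√(f + q) = √(109823 + (220 + I*√285)) = √(110043 + I*√285)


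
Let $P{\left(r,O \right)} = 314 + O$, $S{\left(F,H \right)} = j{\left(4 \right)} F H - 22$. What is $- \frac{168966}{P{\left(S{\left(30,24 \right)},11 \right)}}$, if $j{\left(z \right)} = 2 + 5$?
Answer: $- \frac{168966}{325} \approx -519.9$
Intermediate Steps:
$j{\left(z \right)} = 7$
$S{\left(F,H \right)} = -22 + 7 F H$ ($S{\left(F,H \right)} = 7 F H - 22 = -22 + 7 F H$)
$- \frac{168966}{P{\left(S{\left(30,24 \right)},11 \right)}} = - \frac{168966}{314 + 11} = - \frac{168966}{325}$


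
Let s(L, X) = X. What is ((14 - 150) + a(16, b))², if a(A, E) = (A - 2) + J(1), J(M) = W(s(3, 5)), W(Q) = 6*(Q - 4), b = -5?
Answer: 13456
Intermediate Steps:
W(Q) = -24 + 6*Q (W(Q) = 6*(-4 + Q) = -24 + 6*Q)
J(M) = 6 (J(M) = -24 + 6*5 = -24 + 30 = 6)
a(A, E) = 4 + A (a(A, E) = (A - 2) + 6 = (-2 + A) + 6 = 4 + A)
((14 - 150) + a(16, b))² = ((14 - 150) + (4 + 16))² = (-136 + 20)² = (-116)² = 13456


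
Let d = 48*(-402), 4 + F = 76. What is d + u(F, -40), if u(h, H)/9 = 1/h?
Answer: -154367/8 ≈ -19296.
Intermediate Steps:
F = 72 (F = -4 + 76 = 72)
u(h, H) = 9/h
d = -19296
d + u(F, -40) = -19296 + 9/72 = -19296 + 9*(1/72) = -19296 + ⅛ = -154367/8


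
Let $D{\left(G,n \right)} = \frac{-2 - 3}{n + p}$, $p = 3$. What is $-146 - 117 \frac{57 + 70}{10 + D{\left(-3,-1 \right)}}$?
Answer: $- \frac{10636}{5} \approx -2127.2$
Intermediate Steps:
$D{\left(G,n \right)} = - \frac{5}{3 + n}$ ($D{\left(G,n \right)} = \frac{-2 - 3}{n + 3} = - \frac{5}{3 + n}$)
$-146 - 117 \frac{57 + 70}{10 + D{\left(-3,-1 \right)}} = -146 - 117 \frac{57 + 70}{10 - \frac{5}{3 - 1}} = -146 - 117 \frac{127}{10 - \frac{5}{2}} = -146 - 117 \frac{127}{\frac{15}{2}} = -146 - 117 \cdot 127 \cdot \frac{2}{15} = -146 - \frac{9906}{5} = - \frac{10636}{5}$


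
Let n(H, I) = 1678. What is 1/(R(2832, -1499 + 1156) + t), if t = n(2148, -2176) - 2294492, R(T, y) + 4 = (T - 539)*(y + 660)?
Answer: -1/1565937 ≈ -6.3860e-7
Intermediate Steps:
R(T, y) = -4 + (-539 + T)*(660 + y) (R(T, y) = -4 + (T - 539)*(y + 660) = -4 + (-539 + T)*(660 + y))
t = -2292814 (t = 1678 - 2294492 = -2292814)
1/(R(2832, -1499 + 1156) + t) = 1/((-355744 - 539*(-1499 + 1156) + 660*2832 + 2832*(-1499 + 1156)) - 2292814) = 1/((-355744 - 539*(-343) + 1869120 + 2832*(-343)) - 2292814) = 1/((-355744 + 184877 + 1869120 - 971376) - 2292814) = 1/(726877 - 2292814) = 1/(-1565937) = -1/1565937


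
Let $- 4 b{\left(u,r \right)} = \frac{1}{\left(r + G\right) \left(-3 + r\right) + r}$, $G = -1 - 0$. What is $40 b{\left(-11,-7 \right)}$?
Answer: $- \frac{10}{73} \approx -0.13699$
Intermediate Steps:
$G = -1$ ($G = -1 + 0 = -1$)
$b{\left(u,r \right)} = - \frac{1}{4 \left(r + \left(-1 + r\right) \left(-3 + r\right)\right)}$ ($b{\left(u,r \right)} = - \frac{1}{4 \left(\left(r - 1\right) \left(-3 + r\right) + r\right)} = - \frac{1}{4 \left(\left(-1 + r\right) \left(-3 + r\right) + r\right)} = - \frac{1}{4 \left(r + \left(-1 + r\right) \left(-3 + r\right)\right)}$)
$40 b{\left(-11,-7 \right)} = 40 \left(- \frac{1}{12 - -84 + 4 \left(-7\right)^{2}}\right) = 40 \left(- \frac{1}{12 + 84 + 4 \cdot 49}\right) = 40 \left(- \frac{1}{12 + 84 + 196}\right) = 40 \left(- \frac{1}{292}\right) = - \frac{10}{73}$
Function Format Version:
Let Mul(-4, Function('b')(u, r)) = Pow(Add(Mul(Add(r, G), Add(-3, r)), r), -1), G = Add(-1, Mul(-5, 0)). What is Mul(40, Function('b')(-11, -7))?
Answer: Rational(-10, 73) ≈ -0.13699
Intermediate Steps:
G = -1 (G = Add(-1, 0) = -1)
Function('b')(u, r) = Mul(Rational(-1, 4), Pow(Add(r, Mul(Add(-1, r), Add(-3, r))), -1)) (Function('b')(u, r) = Mul(Rational(-1, 4), Pow(Add(Mul(Add(r, -1), Add(-3, r)), r), -1)) = Mul(Rational(-1, 4), Pow(Add(Mul(Add(-1, r), Add(-3, r)), r), -1)) = Mul(Rational(-1, 4), Pow(Add(r, Mul(Add(-1, r), Add(-3, r))), -1)))
Mul(40, Function('b')(-11, -7)) = Mul(40, Mul(-1, Pow(Add(12, Mul(-12, -7), Mul(4, Pow(-7, 2))), -1))) = Mul(40, Mul(-1, Pow(Add(12, 84, Mul(4, 49)), -1))) = Mul(40, Mul(-1, Pow(Add(12, 84, 196), -1))) = Mul(40, Mul(-1, Pow(292, -1))) = Mul(40, Mul(-1, Rational(1, 292))) = Mul(40, Rational(-1, 292)) = Rational(-10, 73)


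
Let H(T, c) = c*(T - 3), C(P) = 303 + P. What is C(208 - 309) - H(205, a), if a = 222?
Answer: -44642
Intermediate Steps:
H(T, c) = c*(-3 + T)
C(208 - 309) - H(205, a) = (303 + (208 - 309)) - 222*(-3 + 205) = (303 - 101) - 222*202 = 202 - 1*44844 = 202 - 44844 = -44642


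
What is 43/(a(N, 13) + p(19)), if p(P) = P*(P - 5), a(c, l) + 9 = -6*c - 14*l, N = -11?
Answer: 43/141 ≈ 0.30496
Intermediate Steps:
a(c, l) = -9 - 14*l - 6*c (a(c, l) = -9 + (-6*c - 14*l) = -9 + (-14*l - 6*c) = -9 - 14*l - 6*c)
p(P) = P*(-5 + P)
43/(a(N, 13) + p(19)) = 43/((-9 - 14*13 - 6*(-11)) + 19*(-5 + 19)) = 43/((-9 - 182 + 66) + 19*14) = 43/(-125 + 266) = 43/141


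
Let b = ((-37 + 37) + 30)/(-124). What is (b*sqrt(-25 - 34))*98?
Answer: -735*I*sqrt(59)/31 ≈ -182.12*I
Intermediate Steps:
b = -15/62 (b = (0 + 30)*(-1/124) = 30*(-1/124) = -15/62 ≈ -0.24194)
(b*sqrt(-25 - 34))*98 = -15*sqrt(-25 - 34)/62*98 = -15*I*sqrt(59)/62*98 = -735*I*sqrt(59)/31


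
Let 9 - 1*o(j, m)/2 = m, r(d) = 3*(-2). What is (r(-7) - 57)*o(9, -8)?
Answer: -2142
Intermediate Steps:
r(d) = -6
o(j, m) = 18 - 2*m
(r(-7) - 57)*o(9, -8) = (-6 - 57)*(18 - 2*(-8)) = -63*(18 + 16) = -63*34 = -2142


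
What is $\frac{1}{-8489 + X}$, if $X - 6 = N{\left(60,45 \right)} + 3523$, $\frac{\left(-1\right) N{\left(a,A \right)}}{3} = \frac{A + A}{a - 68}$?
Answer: $- \frac{4}{19705} \approx -0.00020299$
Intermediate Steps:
$N{\left(a,A \right)} = - \frac{6 A}{-68 + a}$ ($N{\left(a,A \right)} = - 3 \frac{A + A}{a - 68} = - 3 \frac{2 A}{-68 + a} = - \frac{6 A}{-68 + a}$)
$X = \frac{14251}{4}$ ($X = 6 + \left(\left(-6\right) 45 \frac{1}{-68 + 60} + 3523\right) = 6 + \left(\left(-6\right) 45 \frac{1}{-8} + 3523\right) = 6 + \left(\left(-6\right) 45 \left(- \frac{1}{8}\right) + 3523\right) = 6 + \left(\frac{135}{4} + 3523\right) = 6 + \frac{14227}{4} = \frac{14251}{4} \approx 3562.8$)
$\frac{1}{-8489 + X} = \frac{1}{-8489 + \frac{14251}{4}} = \frac{1}{- \frac{19705}{4}} = - \frac{4}{19705}$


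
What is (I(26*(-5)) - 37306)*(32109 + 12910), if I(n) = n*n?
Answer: -918657714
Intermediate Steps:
I(n) = n**2
(I(26*(-5)) - 37306)*(32109 + 12910) = ((26*(-5))**2 - 37306)*(32109 + 12910) = ((-130)**2 - 37306)*45019 = (16900 - 37306)*45019 = -20406*45019 = -918657714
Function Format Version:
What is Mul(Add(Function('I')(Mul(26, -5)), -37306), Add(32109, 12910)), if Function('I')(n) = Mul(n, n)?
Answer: -918657714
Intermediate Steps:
Function('I')(n) = Pow(n, 2)
Mul(Add(Function('I')(Mul(26, -5)), -37306), Add(32109, 12910)) = Mul(Add(Pow(Mul(26, -5), 2), -37306), Add(32109, 12910)) = Mul(Add(Pow(-130, 2), -37306), 45019) = Mul(Add(16900, -37306), 45019) = Mul(-20406, 45019) = -918657714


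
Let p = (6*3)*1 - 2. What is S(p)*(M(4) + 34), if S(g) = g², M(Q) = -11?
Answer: 5888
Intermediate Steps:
p = 16 (p = 18*1 - 2 = 18 - 2 = 16)
S(p)*(M(4) + 34) = 16²*(-11 + 34) = 256*23 = 5888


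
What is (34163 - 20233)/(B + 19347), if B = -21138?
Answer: -70/9 ≈ -7.7778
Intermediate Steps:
(34163 - 20233)/(B + 19347) = (34163 - 20233)/(-21138 + 19347) = 13930/(-1791) = 13930*(-1/1791) = -70/9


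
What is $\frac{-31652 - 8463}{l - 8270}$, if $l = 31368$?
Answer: $- \frac{40115}{23098} \approx -1.7367$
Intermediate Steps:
$\frac{-31652 - 8463}{l - 8270} = \frac{-31652 - 8463}{31368 - 8270} = - \frac{40115}{23098}$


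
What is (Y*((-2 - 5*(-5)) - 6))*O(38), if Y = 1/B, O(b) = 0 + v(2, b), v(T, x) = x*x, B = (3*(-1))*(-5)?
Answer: 24548/15 ≈ 1636.5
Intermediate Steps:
B = 15 (B = -3*(-5) = 15)
v(T, x) = x**2
O(b) = b**2 (O(b) = 0 + b**2 = b**2)
Y = 1/15 ≈ 0.066667
(Y*((-2 - 5*(-5)) - 6))*O(38) = (((-2 - 5*(-5)) - 6)/15)*38**2 = (((-2 + 25) - 6)/15)*1444 = ((23 - 6)/15)*1444 = ((1/15)*17)*1444 = (17/15)*1444 = 24548/15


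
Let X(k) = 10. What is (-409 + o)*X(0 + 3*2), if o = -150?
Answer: -5590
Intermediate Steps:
(-409 + o)*X(0 + 3*2) = (-409 - 150)*10 = -559*10 = -5590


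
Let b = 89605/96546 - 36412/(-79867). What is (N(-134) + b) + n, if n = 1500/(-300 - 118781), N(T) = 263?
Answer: 242749660258843193/918214464447942 ≈ 264.37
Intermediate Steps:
b = 10671915487/7710839382 (b = 89605*(1/96546) - 36412*(-1/79867) = 89605/96546 + 36412/79867 = 10671915487/7710839382 ≈ 1.3840)
n = -1500/119081 (n = 1500/(-119081) = 1500*(-1/119081) = -1500/119081 ≈ -0.012596)
(N(-134) + b) + n = (263 + 10671915487/7710839382) - 1500/119081 = 2038622672953/7710839382 - 1500/119081 = 242749660258843193/918214464447942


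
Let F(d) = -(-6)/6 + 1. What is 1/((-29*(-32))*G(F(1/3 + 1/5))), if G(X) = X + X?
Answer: 1/3712 ≈ 0.00026940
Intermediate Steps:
F(d) = 2 (F(d) = -(-6)/6 + 1 = -3*(-⅓) + 1 = 1 + 1 = 2)
G(X) = 2*X
1/((-29*(-32))*G(F(1/3 + 1/5))) = 1/((-29*(-32))*(2*2)) = 1/(928*4) = 1/3712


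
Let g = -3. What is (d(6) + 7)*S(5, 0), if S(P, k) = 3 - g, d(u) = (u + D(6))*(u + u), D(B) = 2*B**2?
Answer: 5658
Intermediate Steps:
d(u) = 2*u*(72 + u) (d(u) = (u + 2*6**2)*(u + u) = (u + 2*36)*(2*u) = (u + 72)*(2*u) = (72 + u)*(2*u) = 2*u*(72 + u))
S(P, k) = 6 (S(P, k) = 3 - 1*(-3) = 3 + 3 = 6)
(d(6) + 7)*S(5, 0) = (2*6*(72 + 6) + 7)*6 = (2*6*78 + 7)*6 = (936 + 7)*6 = 943*6 = 5658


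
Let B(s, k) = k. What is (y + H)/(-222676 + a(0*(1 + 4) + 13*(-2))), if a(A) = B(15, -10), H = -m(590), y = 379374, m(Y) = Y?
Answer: -189392/111343 ≈ -1.7010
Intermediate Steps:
H = -590 (H = -1*590 = -590)
a(A) = -10
(y + H)/(-222676 + a(0*(1 + 4) + 13*(-2))) = (379374 - 590)/(-222676 - 10) = 378784/(-222686) = 378784*(-1/222686) = -189392/111343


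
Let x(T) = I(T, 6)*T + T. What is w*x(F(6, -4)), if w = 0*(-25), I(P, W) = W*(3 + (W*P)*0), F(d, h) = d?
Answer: 0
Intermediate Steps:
I(P, W) = 3*W (I(P, W) = W*(3 + (P*W)*0) = W*(3 + 0) = W*3 = 3*W)
w = 0
x(T) = 19*T (x(T) = (3*6)*T + T = 18*T + T = 19*T)
w*x(F(6, -4)) = 0*(19*6) = 0*114 = 0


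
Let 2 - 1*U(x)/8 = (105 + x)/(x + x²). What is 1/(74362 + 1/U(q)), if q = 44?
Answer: 7622/566787659 ≈ 1.3448e-5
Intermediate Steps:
U(x) = 16 - 8*(105 + x)/(x + x²)
1/(74362 + 1/U(q)) = 1/(74362 + 1/(8*(-105 + 44 + 2*44²)/(44*(1 + 44)))) = 1/(74362 + 1/(8*(1/44)*(-105 + 44 + 2*1936)/45)) = 1/(74362 + 1/(8*(1/44)*(1/45)*(-105 + 44 + 3872))) = 1/(74362 + 1/(8*(1/44)*(1/45)*3811)) = 1/(74362 + 1/(7622/495)) = 1/(74362 + 495/7622) = 1/(566787659/7622) = 7622/566787659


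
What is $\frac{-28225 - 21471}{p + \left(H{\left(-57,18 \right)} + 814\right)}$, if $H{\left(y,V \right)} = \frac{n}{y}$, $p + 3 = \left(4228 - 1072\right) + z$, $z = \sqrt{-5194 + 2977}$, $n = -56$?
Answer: $- \frac{320339794800}{25581166829} + \frac{80731152 i \sqrt{2217}}{25581166829} \approx -12.522 + 0.14859 i$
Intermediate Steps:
$z = i \sqrt{2217}$ ($z = \sqrt{-2217} = i \sqrt{2217} \approx 47.085 i$)
$p = 3153 + i \sqrt{2217}$ ($p = -3 + \left(\left(4228 - 1072\right) + i \sqrt{2217}\right) = -3 + \left(3156 + i \sqrt{2217}\right) = 3153 + i \sqrt{2217} \approx 3153.0 + 47.085 i$)
$H{\left(y,V \right)} = - \frac{56}{y}$
$\frac{-28225 - 21471}{p + \left(H{\left(-57,18 \right)} + 814\right)} = \frac{-28225 - 21471}{\left(3153 + i \sqrt{2217}\right) + \left(- \frac{56}{-57} + 814\right)} = - \frac{49696}{\left(3153 + i \sqrt{2217}\right) + \left(\left(-56\right) \left(- \frac{1}{57}\right) + 814\right)} = - \frac{49696}{\left(3153 + i \sqrt{2217}\right) + \left(\frac{56}{57} + 814\right)} = - \frac{49696}{\left(3153 + i \sqrt{2217}\right) + \frac{46454}{57}} = - \frac{49696}{\frac{226175}{57} + i \sqrt{2217}}$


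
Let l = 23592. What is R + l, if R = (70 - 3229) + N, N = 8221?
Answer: 28654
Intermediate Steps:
R = 5062 (R = (70 - 3229) + 8221 = -3159 + 8221 = 5062)
R + l = 5062 + 23592 = 28654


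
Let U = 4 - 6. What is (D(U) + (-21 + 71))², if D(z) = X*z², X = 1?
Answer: 2916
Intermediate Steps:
U = -2
D(z) = z² (D(z) = 1*z² = z²)
(D(U) + (-21 + 71))² = ((-2)² + (-21 + 71))² = (4 + 50)² = 54² = 2916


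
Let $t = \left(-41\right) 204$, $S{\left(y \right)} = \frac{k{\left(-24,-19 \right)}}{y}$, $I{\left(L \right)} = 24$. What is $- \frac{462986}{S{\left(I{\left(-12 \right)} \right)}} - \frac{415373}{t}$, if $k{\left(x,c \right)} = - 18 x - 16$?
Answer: $- \frac{2898911329}{108732} \approx -26661.0$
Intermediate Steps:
$k{\left(x,c \right)} = -16 - 18 x$
$S{\left(y \right)} = \frac{416}{y}$ ($S{\left(y \right)} = \frac{-16 - -432}{y} = \frac{-16 + 432}{y} = \frac{416}{y}$)
$t = -8364$
$- \frac{462986}{S{\left(I{\left(-12 \right)} \right)}} - \frac{415373}{t} = - \frac{462986}{416 \cdot \frac{1}{24}} - \frac{415373}{-8364} = - \frac{462986}{416 \cdot \frac{1}{24}} - - \frac{415373}{8364} = - \frac{462986}{\frac{52}{3}} + \frac{415373}{8364} = \left(-462986\right) \frac{3}{52} + \frac{415373}{8364} = - \frac{694479}{26} + \frac{415373}{8364} = - \frac{2898911329}{108732}$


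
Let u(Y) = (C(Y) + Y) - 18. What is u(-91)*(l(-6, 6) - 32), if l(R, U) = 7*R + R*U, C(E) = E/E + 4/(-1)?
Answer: 12320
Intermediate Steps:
C(E) = -3 (C(E) = 1 + 4*(-1) = 1 - 4 = -3)
u(Y) = -21 + Y (u(Y) = (-3 + Y) - 18 = -21 + Y)
u(-91)*(l(-6, 6) - 32) = (-21 - 91)*(-6*(7 + 6) - 32) = -112*(-6*13 - 32) = -112*(-78 - 32) = -112*(-110) = 12320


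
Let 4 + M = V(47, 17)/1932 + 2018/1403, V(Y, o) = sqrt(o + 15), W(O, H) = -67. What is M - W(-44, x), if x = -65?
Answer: 90407/1403 + sqrt(2)/483 ≈ 64.441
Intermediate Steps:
V(Y, o) = sqrt(15 + o)
M = -3594/1403 + sqrt(2)/483 (M = -4 + (sqrt(15 + 17)/1932 + 2018/1403) = -4 + (sqrt(32)*(1/1932) + 2018*(1/1403)) = -4 + ((4*sqrt(2))*(1/1932) + 2018/1403) = -4 + (sqrt(2)/483 + 2018/1403) = -4 + (2018/1403 + sqrt(2)/483) = -3594/1403 + sqrt(2)/483 ≈ -2.5587)
M - W(-44, x) = (-3594/1403 + sqrt(2)/483) - 1*(-67) = (-3594/1403 + sqrt(2)/483) + 67 = 90407/1403 + sqrt(2)/483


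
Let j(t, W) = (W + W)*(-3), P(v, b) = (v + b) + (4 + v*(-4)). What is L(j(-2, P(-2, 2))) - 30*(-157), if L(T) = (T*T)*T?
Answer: -368538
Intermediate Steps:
P(v, b) = 4 + b - 3*v (P(v, b) = (b + v) + (4 - 4*v) = 4 + b - 3*v)
j(t, W) = -6*W (j(t, W) = (2*W)*(-3) = -6*W)
L(T) = T**3 (L(T) = T**2*T = T**3)
L(j(-2, P(-2, 2))) - 30*(-157) = (-6*(4 + 2 - 3*(-2)))**3 - 30*(-157) = (-6*(4 + 2 + 6))**3 + 4710 = (-6*12)**3 + 4710 = (-72)**3 + 4710 = -373248 + 4710 = -368538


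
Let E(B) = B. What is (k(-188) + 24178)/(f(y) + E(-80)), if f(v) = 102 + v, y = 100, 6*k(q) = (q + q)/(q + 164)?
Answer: 435251/2196 ≈ 198.20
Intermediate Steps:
k(q) = q/(3*(164 + q)) (k(q) = ((q + q)/(q + 164))/6 = ((2*q)/(164 + q))/6 = (2*q/(164 + q))/6 = q/(3*(164 + q)))
(k(-188) + 24178)/(f(y) + E(-80)) = ((⅓)*(-188)/(164 - 188) + 24178)/((102 + 100) - 80) = ((⅓)*(-188)/(-24) + 24178)/(202 - 80) = ((⅓)*(-188)*(-1/24) + 24178)/122 = (47/18 + 24178)*(1/122) = (435251/18)*(1/122) = 435251/2196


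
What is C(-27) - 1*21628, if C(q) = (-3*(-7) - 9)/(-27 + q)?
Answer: -194654/9 ≈ -21628.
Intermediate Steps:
C(q) = 12/(-27 + q) (C(q) = (21 - 9)/(-27 + q) = 12/(-27 + q))
C(-27) - 1*21628 = 12/(-27 - 27) - 1*21628 = 12/(-54) - 21628 = 12*(-1/54) - 21628 = -2/9 - 21628 = -194654/9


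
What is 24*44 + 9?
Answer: 1065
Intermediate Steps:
24*44 + 9 = 1056 + 9 = 1065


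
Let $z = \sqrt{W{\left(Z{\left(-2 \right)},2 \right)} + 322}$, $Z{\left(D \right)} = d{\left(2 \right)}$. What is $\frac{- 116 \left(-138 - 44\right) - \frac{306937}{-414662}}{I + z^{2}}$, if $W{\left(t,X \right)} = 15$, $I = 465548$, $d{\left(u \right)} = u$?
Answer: $\frac{972739009}{21464978430} \approx 0.045317$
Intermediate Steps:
$Z{\left(D \right)} = 2$
$z = \sqrt{337}$ ($z = \sqrt{15 + 322} = \sqrt{337} \approx 18.358$)
$\frac{- 116 \left(-138 - 44\right) - \frac{306937}{-414662}}{I + z^{2}} = \frac{- 116 \left(-138 - 44\right) - \frac{306937}{-414662}}{465548 + \left(\sqrt{337}\right)^{2}} = \frac{\left(-116\right) \left(-182\right) - - \frac{306937}{414662}}{465548 + 337} = \frac{21112 + \frac{306937}{414662}}{465885} = \frac{8754651081}{414662} \cdot \frac{1}{465885} = \frac{972739009}{21464978430}$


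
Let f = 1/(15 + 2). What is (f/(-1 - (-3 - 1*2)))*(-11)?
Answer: -11/68 ≈ -0.16176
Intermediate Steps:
f = 1/17 ≈ 0.058824
(f/(-1 - (-3 - 1*2)))*(-11) = (1/(17*(-1 - (-3 - 1*2))))*(-11) = (1/(17*(-1 - (-3 - 2))))*(-11) = (1/(17*(-1 - 1*(-5))))*(-11) = (1/(17*(-1 + 5)))*(-11) = ((1/17)/4)*(-11) = ((1/17)*(¼))*(-11) = (1/68)*(-11) = -11/68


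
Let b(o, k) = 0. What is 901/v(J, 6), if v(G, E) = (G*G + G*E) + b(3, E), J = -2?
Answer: -901/8 ≈ -112.63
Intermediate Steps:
v(G, E) = G**2 + E*G (v(G, E) = (G*G + G*E) + 0 = (G**2 + E*G) + 0 = G**2 + E*G)
901/v(J, 6) = 901/((-2*(6 - 2))) = 901/((-2*4)) = 901/(-8) = 901*(-1/8) = -901/8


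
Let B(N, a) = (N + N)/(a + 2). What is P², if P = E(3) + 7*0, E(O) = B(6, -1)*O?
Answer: 1296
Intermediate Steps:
B(N, a) = 2*N/(2 + a) (B(N, a) = (2*N)/(2 + a) = 2*N/(2 + a))
E(O) = 12*O (E(O) = (2*6/(2 - 1))*O = (2*6/1)*O = (2*6*1)*O = 12*O)
P = 36 (P = 12*3 + 7*0 = 36 + 0 = 36)
P² = 36² = 1296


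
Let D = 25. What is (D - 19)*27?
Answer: 162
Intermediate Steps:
(D - 19)*27 = (25 - 19)*27 = 6*27 = 162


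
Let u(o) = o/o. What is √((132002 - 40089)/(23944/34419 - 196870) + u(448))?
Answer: √24478400346789464854/6776044586 ≈ 0.73015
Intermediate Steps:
u(o) = 1
√((132002 - 40089)/(23944/34419 - 196870) + u(448)) = √((132002 - 40089)/(23944/34419 - 196870) + 1) = √(91913/(23944*(1/34419) - 196870) + 1) = √(91913/(23944/34419 - 196870) + 1) = √(91913/(-6776044586/34419) + 1) = √(91913*(-34419/6776044586) + 1) = √(-3163553547/6776044586 + 1) = √(3612491039/6776044586) = √24478400346789464854/6776044586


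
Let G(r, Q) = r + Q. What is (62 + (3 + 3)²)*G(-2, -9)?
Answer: -1078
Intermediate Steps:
G(r, Q) = Q + r
(62 + (3 + 3)²)*G(-2, -9) = (62 + (3 + 3)²)*(-9 - 2) = (62 + 6²)*(-11) = (62 + 36)*(-11) = 98*(-11) = -1078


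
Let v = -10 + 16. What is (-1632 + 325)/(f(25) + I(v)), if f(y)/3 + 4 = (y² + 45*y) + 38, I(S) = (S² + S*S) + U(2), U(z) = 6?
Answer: -1307/5430 ≈ -0.24070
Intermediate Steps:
v = 6
I(S) = 6 + 2*S² (I(S) = (S² + S*S) + 6 = (S² + S²) + 6 = 2*S² + 6 = 6 + 2*S²)
f(y) = 102 + 3*y² + 135*y (f(y) = -12 + 3*((y² + 45*y) + 38) = -12 + 3*(38 + y² + 45*y) = -12 + (114 + 3*y² + 135*y) = 102 + 3*y² + 135*y)
(-1632 + 325)/(f(25) + I(v)) = (-1632 + 325)/((102 + 3*25² + 135*25) + (6 + 2*6²)) = -1307/((102 + 3*625 + 3375) + (6 + 2*36)) = -1307/((102 + 1875 + 3375) + (6 + 72)) = -1307/(5352 + 78) = -1307/5430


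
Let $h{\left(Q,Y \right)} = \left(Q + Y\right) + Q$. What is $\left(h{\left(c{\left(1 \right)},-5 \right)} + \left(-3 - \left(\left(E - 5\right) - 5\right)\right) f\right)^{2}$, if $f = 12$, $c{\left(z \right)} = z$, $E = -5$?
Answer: $19881$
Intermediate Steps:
$h{\left(Q,Y \right)} = Y + 2 Q$
$\left(h{\left(c{\left(1 \right)},-5 \right)} + \left(-3 - \left(\left(E - 5\right) - 5\right)\right) f\right)^{2} = \left(\left(-5 + 2 \cdot 1\right) + \left(-3 - \left(\left(-5 - 5\right) - 5\right)\right) 12\right)^{2} = \left(\left(-5 + 2\right) + \left(-3 - \left(-10 - 5\right)\right) 12\right)^{2} = \left(-3 + \left(-3 - -15\right) 12\right)^{2} = \left(-3 + \left(-3 + 15\right) 12\right)^{2} = \left(-3 + 12 \cdot 12\right)^{2} = \left(-3 + 144\right)^{2} = 141^{2} = 19881$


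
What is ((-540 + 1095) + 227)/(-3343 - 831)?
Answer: -391/2087 ≈ -0.18735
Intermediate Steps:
((-540 + 1095) + 227)/(-3343 - 831) = (555 + 227)/(-4174) = 782*(-1/4174) = -391/2087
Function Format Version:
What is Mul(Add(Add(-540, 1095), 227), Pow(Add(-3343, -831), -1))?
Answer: Rational(-391, 2087) ≈ -0.18735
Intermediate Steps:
Mul(Add(Add(-540, 1095), 227), Pow(Add(-3343, -831), -1)) = Mul(Add(555, 227), Pow(-4174, -1)) = Mul(782, Rational(-1, 4174)) = Rational(-391, 2087)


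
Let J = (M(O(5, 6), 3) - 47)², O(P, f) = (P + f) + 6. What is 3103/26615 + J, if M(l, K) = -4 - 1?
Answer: 71970063/26615 ≈ 2704.1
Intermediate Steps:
O(P, f) = 6 + P + f
M(l, K) = -5
J = 2704 (J = (-5 - 47)² = (-52)² = 2704)
3103/26615 + J = 3103/26615 + 2704 = 71970063/26615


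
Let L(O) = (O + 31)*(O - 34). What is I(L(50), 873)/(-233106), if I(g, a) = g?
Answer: -216/38851 ≈ -0.0055597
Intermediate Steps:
L(O) = (-34 + O)*(31 + O) (L(O) = (31 + O)*(-34 + O) = (-34 + O)*(31 + O))
I(L(50), 873)/(-233106) = (-1054 + 50**2 - 3*50)/(-233106) = (-1054 + 2500 - 150)*(-1/233106) = 1296*(-1/233106) = -216/38851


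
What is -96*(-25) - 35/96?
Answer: 230365/96 ≈ 2399.6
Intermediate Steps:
-96*(-25) - 35/96 = 2400 - 35*1/96 = 2400 - 35/96 = 230365/96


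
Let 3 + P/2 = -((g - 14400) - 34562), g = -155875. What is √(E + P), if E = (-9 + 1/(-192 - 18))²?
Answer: √18069934681/210 ≈ 640.12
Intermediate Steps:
E = 3575881/44100 (E = (-9 + 1/(-210))² = (-9 - 1/210)² = (-1891/210)² = 3575881/44100 ≈ 81.086)
P = 409668 (P = -6 + 2*(-((-155875 - 14400) - 34562)) = -6 + 2*(-(-170275 - 34562)) = -6 + 2*(-1*(-204837)) = -6 + 2*204837 = -6 + 409674 = 409668)
√(E + P) = √(3575881/44100 + 409668) = √(18069934681/44100) = √18069934681/210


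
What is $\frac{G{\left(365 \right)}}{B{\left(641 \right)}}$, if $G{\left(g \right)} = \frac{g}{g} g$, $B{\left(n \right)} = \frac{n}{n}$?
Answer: $365$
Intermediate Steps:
$B{\left(n \right)} = 1$
$G{\left(g \right)} = g$ ($G{\left(g \right)} = 1 g = g$)
$\frac{G{\left(365 \right)}}{B{\left(641 \right)}} = \frac{365}{1} = 365 \cdot 1 = 365$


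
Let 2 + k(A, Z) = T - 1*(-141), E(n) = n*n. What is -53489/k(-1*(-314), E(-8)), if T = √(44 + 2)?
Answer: -7434971/19275 + 53489*√46/19275 ≈ -366.91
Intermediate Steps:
E(n) = n²
T = √46 ≈ 6.7823
k(A, Z) = 139 + √46 (k(A, Z) = -2 + (√46 - 1*(-141)) = -2 + (√46 + 141) = -2 + (141 + √46) = 139 + √46)
-53489/k(-1*(-314), E(-8)) = -53489/(139 + √46)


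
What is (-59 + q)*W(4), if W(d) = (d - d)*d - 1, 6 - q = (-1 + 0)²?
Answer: 54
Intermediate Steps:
q = 5 (q = 6 - (-1 + 0)² = 6 - 1*(-1)² = 6 - 1*1 = 6 - 1 = 5)
W(d) = -1 (W(d) = 0*d - 1 = 0 - 1 = -1)
(-59 + q)*W(4) = (-59 + 5)*(-1) = -54*(-1) = 54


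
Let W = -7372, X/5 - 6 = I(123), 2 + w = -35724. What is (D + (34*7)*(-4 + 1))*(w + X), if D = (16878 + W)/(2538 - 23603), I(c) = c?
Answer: 527966103196/21065 ≈ 2.5064e+7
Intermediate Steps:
w = -35726 (w = -2 - 35724 = -35726)
X = 645 (X = 30 + 5*123 = 30 + 615 = 645)
D = -9506/21065 (D = (16878 - 7372)/(2538 - 23603) = 9506/(-21065) = 9506*(-1/21065) = -9506/21065 ≈ -0.45127)
(D + (34*7)*(-4 + 1))*(w + X) = (-9506/21065 + (34*7)*(-4 + 1))*(-35726 + 645) = (-9506/21065 + 238*(-3))*(-35081) = (-9506/21065 - 714)*(-35081) = -15049916/21065*(-35081) = 527966103196/21065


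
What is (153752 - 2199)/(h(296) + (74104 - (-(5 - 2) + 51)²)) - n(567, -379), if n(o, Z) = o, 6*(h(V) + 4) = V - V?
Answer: -40556779/71796 ≈ -564.89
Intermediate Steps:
h(V) = -4 (h(V) = -4 + (V - V)/6 = -4 + (⅙)*0 = -4 + 0 = -4)
(153752 - 2199)/(h(296) + (74104 - (-(5 - 2) + 51)²)) - n(567, -379) = (153752 - 2199)/(-4 + (74104 - (-(5 - 2) + 51)²)) - 1*567 = 151553/(-4 + (74104 - (-1*3 + 51)²)) - 567 = 151553/(-4 + (74104 - (-3 + 51)²)) - 567 = 151553/(-4 + (74104 - 1*48²)) - 567 = 151553/(-4 + (74104 - 1*2304)) - 567 = 151553/(-4 + (74104 - 2304)) - 567 = 151553/(-4 + 71800) - 567 = 151553/71796 - 567 = -40556779/71796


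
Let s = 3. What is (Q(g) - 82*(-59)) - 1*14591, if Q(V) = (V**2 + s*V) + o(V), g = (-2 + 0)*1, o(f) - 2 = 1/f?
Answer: -19507/2 ≈ -9753.5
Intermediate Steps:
o(f) = 2 + 1/f
g = -2 (g = -2*1 = -2)
Q(V) = 2 + 1/V + V**2 + 3*V (Q(V) = (V**2 + 3*V) + (2 + 1/V) = 2 + 1/V + V**2 + 3*V)
(Q(g) - 82*(-59)) - 1*14591 = ((2 + 1/(-2) + (-2)**2 + 3*(-2)) - 82*(-59)) - 1*14591 = ((2 - 1/2 + 4 - 6) + 4838) - 14591 = (-1/2 + 4838) - 14591 = 9675/2 - 14591 = -19507/2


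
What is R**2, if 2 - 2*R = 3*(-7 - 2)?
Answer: 841/4 ≈ 210.25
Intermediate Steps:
R = 29/2 (R = 1 - 3*(-7 - 2)/2 = 1 - 3*(-9)/2 = 1 - 1/2*(-27) = 1 + 27/2 = 29/2 ≈ 14.500)
R**2 = (29/2)**2 = 841/4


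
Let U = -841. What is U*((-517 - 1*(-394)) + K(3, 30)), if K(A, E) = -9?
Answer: 111012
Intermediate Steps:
U*((-517 - 1*(-394)) + K(3, 30)) = -841*((-517 - 1*(-394)) - 9) = -841*((-517 + 394) - 9) = -841*(-123 - 9) = -841*(-132) = 111012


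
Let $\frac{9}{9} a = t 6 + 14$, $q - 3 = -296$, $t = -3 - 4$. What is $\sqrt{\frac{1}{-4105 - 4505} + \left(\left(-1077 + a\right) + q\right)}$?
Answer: $\frac{i \sqrt{103636684410}}{8610} \approx 37.39 i$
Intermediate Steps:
$t = -7$
$q = -293$ ($q = 3 - 296 = -293$)
$a = -28$ ($a = \left(-7\right) 6 + 14 = -42 + 14 = -28$)
$\sqrt{\frac{1}{-4105 - 4505} + \left(\left(-1077 + a\right) + q\right)} = \sqrt{\frac{1}{-4105 - 4505} - 1398} = \sqrt{\frac{1}{-8610} - 1398} = \sqrt{- \frac{1}{8610} - 1398} = \sqrt{- \frac{12036781}{8610}} = \frac{i \sqrt{103636684410}}{8610}$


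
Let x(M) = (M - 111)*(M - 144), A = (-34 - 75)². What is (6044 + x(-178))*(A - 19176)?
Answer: -722949090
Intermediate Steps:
A = 11881 (A = (-109)² = 11881)
x(M) = (-144 + M)*(-111 + M) (x(M) = (-111 + M)*(-144 + M) = (-144 + M)*(-111 + M))
(6044 + x(-178))*(A - 19176) = (6044 + (15984 + (-178)² - 255*(-178)))*(11881 - 19176) = (6044 + (15984 + 31684 + 45390))*(-7295) = (6044 + 93058)*(-7295) = 99102*(-7295) = -722949090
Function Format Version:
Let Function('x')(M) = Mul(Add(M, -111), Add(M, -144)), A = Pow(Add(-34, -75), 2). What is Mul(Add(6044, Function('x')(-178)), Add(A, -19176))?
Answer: -722949090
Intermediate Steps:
A = 11881 (A = Pow(-109, 2) = 11881)
Function('x')(M) = Mul(Add(-144, M), Add(-111, M)) (Function('x')(M) = Mul(Add(-111, M), Add(-144, M)) = Mul(Add(-144, M), Add(-111, M)))
Mul(Add(6044, Function('x')(-178)), Add(A, -19176)) = Mul(Add(6044, Add(15984, Pow(-178, 2), Mul(-255, -178))), Add(11881, -19176)) = Mul(Add(6044, Add(15984, 31684, 45390)), -7295) = Mul(Add(6044, 93058), -7295) = Mul(99102, -7295) = -722949090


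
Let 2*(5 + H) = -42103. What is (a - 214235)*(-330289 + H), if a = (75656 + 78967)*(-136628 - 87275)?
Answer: 12163850974480282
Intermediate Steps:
a = -34620553569 (a = 154623*(-223903) = -34620553569)
H = -42113/2 (H = -5 + (½)*(-42103) = -5 - 42103/2 = -42113/2 ≈ -21057.)
(a - 214235)*(-330289 + H) = (-34620553569 - 214235)*(-330289 - 42113/2) = -34620767804*(-702691/2) = 12163850974480282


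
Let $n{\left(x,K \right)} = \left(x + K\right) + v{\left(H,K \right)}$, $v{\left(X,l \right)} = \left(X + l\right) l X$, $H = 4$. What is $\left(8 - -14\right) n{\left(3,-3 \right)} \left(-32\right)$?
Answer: $8448$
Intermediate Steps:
$v{\left(X,l \right)} = X l \left(X + l\right)$ ($v{\left(X,l \right)} = l \left(X + l\right) X = X l \left(X + l\right)$)
$n{\left(x,K \right)} = K + x + 4 K \left(4 + K\right)$ ($n{\left(x,K \right)} = \left(x + K\right) + 4 K \left(4 + K\right) = \left(K + x\right) + 4 K \left(4 + K\right) = K + x + 4 K \left(4 + K\right)$)
$\left(8 - -14\right) n{\left(3,-3 \right)} \left(-32\right) = \left(8 - -14\right) \left(-3 + 3 + 4 \left(-3\right) \left(4 - 3\right)\right) \left(-32\right) = \left(8 + 14\right) \left(-3 + 3 + 4 \left(-3\right) 1\right) \left(-32\right) = 22 \left(-3 + 3 - 12\right) \left(-32\right) = 22 \left(-12\right) \left(-32\right) = \left(-264\right) \left(-32\right) = 8448$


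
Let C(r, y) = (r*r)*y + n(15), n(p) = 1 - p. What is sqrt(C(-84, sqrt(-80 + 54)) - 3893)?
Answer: sqrt(-3907 + 7056*I*sqrt(26)) ≈ 127.05 + 141.59*I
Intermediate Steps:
C(r, y) = -14 + y*r**2 (C(r, y) = (r*r)*y + (1 - 1*15) = r**2*y + (1 - 15) = y*r**2 - 14 = -14 + y*r**2)
sqrt(C(-84, sqrt(-80 + 54)) - 3893) = sqrt((-14 + sqrt(-80 + 54)*(-84)**2) - 3893) = sqrt((-14 + sqrt(-26)*7056) - 3893) = sqrt((-14 + (I*sqrt(26))*7056) - 3893) = sqrt((-14 + 7056*I*sqrt(26)) - 3893) = sqrt(-3907 + 7056*I*sqrt(26))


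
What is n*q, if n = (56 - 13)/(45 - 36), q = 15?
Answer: 215/3 ≈ 71.667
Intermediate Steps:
n = 43/9 ≈ 4.7778
n*q = (43/9)*15 = 215/3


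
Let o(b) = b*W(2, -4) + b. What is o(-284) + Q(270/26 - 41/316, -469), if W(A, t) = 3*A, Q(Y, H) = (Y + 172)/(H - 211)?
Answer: -5554107423/2793440 ≈ -1988.3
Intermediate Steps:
Q(Y, H) = (172 + Y)/(-211 + H)
o(b) = 7*b (o(b) = b*(3*2) + b = b*6 + b = 6*b + b = 7*b)
o(-284) + Q(270/26 - 41/316, -469) = 7*(-284) + (172 + (270/26 - 41/316))/(-211 - 469) = -1988 + (172 + (270*(1/26) - 41*1/316))/(-680) = -1988 - (172 + (135/13 - 41/316))/680 = -1988 - (172 + 42127/4108)/680 = -1988 - 1/680*748703/4108 = -1988 - 748703/2793440 = -5554107423/2793440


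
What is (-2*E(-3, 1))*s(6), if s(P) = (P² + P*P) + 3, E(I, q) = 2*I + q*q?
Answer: 750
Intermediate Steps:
E(I, q) = q² + 2*I (E(I, q) = 2*I + q² = q² + 2*I)
s(P) = 3 + 2*P² (s(P) = (P² + P²) + 3 = 2*P² + 3 = 3 + 2*P²)
(-2*E(-3, 1))*s(6) = (-2*(1² + 2*(-3)))*(3 + 2*6²) = (-2*(1 - 6))*(3 + 2*36) = (-2*(-5))*(3 + 72) = 10*75 = 750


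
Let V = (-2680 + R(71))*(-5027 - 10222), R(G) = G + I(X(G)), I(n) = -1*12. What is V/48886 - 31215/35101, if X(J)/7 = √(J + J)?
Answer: 1401377769039/1715947486 ≈ 816.68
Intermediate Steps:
X(J) = 7*√2*√J (X(J) = 7*√(J + J) = 7*√(2*J) = 7*(√2*√J) = 7*√2*√J)
I(n) = -12
R(G) = -12 + G (R(G) = G - 12 = -12 + G)
V = 39967629 (V = (-2680 + (-12 + 71))*(-5027 - 10222) = (-2680 + 59)*(-15249) = -2621*(-15249) = 39967629)
V/48886 - 31215/35101 = 39967629/48886 - 31215/35101 = 1401377769039/1715947486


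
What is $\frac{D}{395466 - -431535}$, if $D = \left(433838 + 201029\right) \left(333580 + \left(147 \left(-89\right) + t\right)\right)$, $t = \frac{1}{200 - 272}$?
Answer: $\frac{14650053125861}{59544072} \approx 2.4604 \cdot 10^{5}$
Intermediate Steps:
$t = - \frac{1}{72}$ ($t = \frac{1}{-72} = - \frac{1}{72} \approx -0.013889$)
$D = \frac{14650053125861}{72}$ ($D = \left(433838 + 201029\right) \left(333580 + \left(147 \left(-89\right) - \frac{1}{72}\right)\right) = 634867 \left(333580 - \frac{941977}{72}\right) = 634867 \cdot \frac{23075783}{72} = \frac{14650053125861}{72} \approx 2.0347 \cdot 10^{11}$)
$\frac{D}{395466 - -431535} = \frac{14650053125861}{72 \left(395466 - -431535\right)} = \frac{14650053125861}{72 \left(395466 + 431535\right)} = \frac{14650053125861}{72 \cdot 827001} = \frac{14650053125861}{72} \cdot \frac{1}{827001} = \frac{14650053125861}{59544072}$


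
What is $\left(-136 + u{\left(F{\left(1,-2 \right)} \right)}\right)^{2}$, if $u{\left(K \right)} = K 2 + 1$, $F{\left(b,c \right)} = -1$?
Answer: $18769$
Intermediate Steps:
$u{\left(K \right)} = 1 + 2 K$ ($u{\left(K \right)} = 2 K + 1 = 1 + 2 K$)
$\left(-136 + u{\left(F{\left(1,-2 \right)} \right)}\right)^{2} = \left(-136 + \left(1 + 2 \left(-1\right)\right)\right)^{2} = \left(-136 + \left(1 - 2\right)\right)^{2} = \left(-136 - 1\right)^{2} = \left(-137\right)^{2} = 18769$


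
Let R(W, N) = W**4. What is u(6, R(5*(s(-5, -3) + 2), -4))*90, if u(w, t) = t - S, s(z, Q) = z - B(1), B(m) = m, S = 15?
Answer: 14398650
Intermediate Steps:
s(z, Q) = -1 + z (s(z, Q) = z - 1*1 = z - 1 = -1 + z)
u(w, t) = -15 + t (u(w, t) = t - 1*15 = t - 15 = -15 + t)
u(6, R(5*(s(-5, -3) + 2), -4))*90 = (-15 + (5*((-1 - 5) + 2))**4)*90 = (-15 + (5*(-6 + 2))**4)*90 = (-15 + (5*(-4))**4)*90 = (-15 + (-20)**4)*90 = (-15 + 160000)*90 = 159985*90 = 14398650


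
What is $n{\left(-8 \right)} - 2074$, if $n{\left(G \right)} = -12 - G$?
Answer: $-2078$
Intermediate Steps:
$n{\left(-8 \right)} - 2074 = \left(-12 - -8\right) - 2074 = \left(-12 + 8\right) - 2074 = -4 - 2074 = -2078$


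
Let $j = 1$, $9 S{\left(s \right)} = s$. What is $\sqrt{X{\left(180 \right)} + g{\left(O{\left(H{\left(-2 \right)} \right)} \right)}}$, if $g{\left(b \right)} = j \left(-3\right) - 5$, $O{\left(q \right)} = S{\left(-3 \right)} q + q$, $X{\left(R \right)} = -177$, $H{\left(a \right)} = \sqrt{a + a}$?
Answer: $i \sqrt{185} \approx 13.601 i$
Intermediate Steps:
$S{\left(s \right)} = \frac{s}{9}$
$H{\left(a \right)} = \sqrt{2} \sqrt{a}$ ($H{\left(a \right)} = \sqrt{2 a} = \sqrt{2} \sqrt{a}$)
$O{\left(q \right)} = \frac{2 q}{3}$ ($O{\left(q \right)} = \frac{1}{9} \left(-3\right) q + q = - \frac{q}{3} + q = \frac{2 q}{3}$)
$g{\left(b \right)} = -8$ ($g{\left(b \right)} = 1 \left(-3\right) - 5 = -3 - 5 = -8$)
$\sqrt{X{\left(180 \right)} + g{\left(O{\left(H{\left(-2 \right)} \right)} \right)}} = \sqrt{-177 - 8} = \sqrt{-185} = i \sqrt{185}$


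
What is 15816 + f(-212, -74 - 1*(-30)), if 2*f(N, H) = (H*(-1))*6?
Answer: 15948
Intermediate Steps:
f(N, H) = -3*H (f(N, H) = ((H*(-1))*6)/2 = (-H*6)/2 = (-6*H)/2 = -3*H)
15816 + f(-212, -74 - 1*(-30)) = 15816 - 3*(-74 - 1*(-30)) = 15816 - 3*(-74 + 30) = 15816 - 3*(-44) = 15816 + 132 = 15948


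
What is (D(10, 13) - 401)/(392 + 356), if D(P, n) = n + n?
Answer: -375/748 ≈ -0.50134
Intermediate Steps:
D(P, n) = 2*n
(D(10, 13) - 401)/(392 + 356) = (2*13 - 401)/(392 + 356) = (26 - 401)/748 = -375*1/748 = -375/748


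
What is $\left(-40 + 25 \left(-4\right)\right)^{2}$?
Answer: $19600$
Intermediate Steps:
$\left(-40 + 25 \left(-4\right)\right)^{2} = \left(-40 - 100\right)^{2} = \left(-140\right)^{2} = 19600$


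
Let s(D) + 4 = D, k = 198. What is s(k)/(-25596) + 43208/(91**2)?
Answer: 552172727/105980238 ≈ 5.2101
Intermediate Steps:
s(D) = -4 + D
s(k)/(-25596) + 43208/(91**2) = (-4 + 198)/(-25596) + 43208/(91**2) = 194*(-1/25596) + 43208/8281 = -97/12798 + 43208*(1/8281) = -97/12798 + 43208/8281 = 552172727/105980238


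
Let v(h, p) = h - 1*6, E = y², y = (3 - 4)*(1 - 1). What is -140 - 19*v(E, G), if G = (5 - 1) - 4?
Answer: -26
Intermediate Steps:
G = 0 (G = 4 - 4 = 0)
y = 0 (y = -1*0 = 0)
E = 0 (E = 0² = 0)
v(h, p) = -6 + h (v(h, p) = h - 6 = -6 + h)
-140 - 19*v(E, G) = -140 - 19*(-6 + 0) = -140 - 19*(-6) = -140 + 114 = -26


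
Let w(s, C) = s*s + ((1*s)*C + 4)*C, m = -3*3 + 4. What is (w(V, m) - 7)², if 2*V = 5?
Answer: 27889/16 ≈ 1743.1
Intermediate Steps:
V = 5/2 (V = (½)*5 = 5/2 ≈ 2.5000)
m = -5 (m = -9 + 4 = -5)
w(s, C) = s² + C*(4 + C*s) (w(s, C) = s² + (s*C + 4)*C = s² + (C*s + 4)*C = s² + (4 + C*s)*C = s² + C*(4 + C*s))
(w(V, m) - 7)² = (((5/2)² + 4*(-5) + (5/2)*(-5)²) - 7)² = ((25/4 - 20 + (5/2)*25) - 7)² = ((25/4 - 20 + 125/2) - 7)² = (195/4 - 7)² = (167/4)² = 27889/16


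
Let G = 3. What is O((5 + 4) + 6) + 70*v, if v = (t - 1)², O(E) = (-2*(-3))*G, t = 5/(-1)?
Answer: 2538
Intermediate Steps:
t = -5 (t = 5*(-1) = -5)
O(E) = 18 (O(E) = -2*(-3)*3 = 6*3 = 18)
v = 36 (v = (-5 - 1)² = (-6)² = 36)
O((5 + 4) + 6) + 70*v = 18 + 70*36 = 18 + 2520 = 2538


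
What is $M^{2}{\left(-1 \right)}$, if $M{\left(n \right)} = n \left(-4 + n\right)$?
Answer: $25$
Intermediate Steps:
$M^{2}{\left(-1 \right)} = \left(- (-4 - 1)\right)^{2} = \left(\left(-1\right) \left(-5\right)\right)^{2} = 5^{2} = 25$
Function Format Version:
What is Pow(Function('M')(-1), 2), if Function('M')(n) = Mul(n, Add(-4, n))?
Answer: 25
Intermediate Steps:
Pow(Function('M')(-1), 2) = Pow(Mul(-1, Add(-4, -1)), 2) = Pow(Mul(-1, -5), 2) = Pow(5, 2) = 25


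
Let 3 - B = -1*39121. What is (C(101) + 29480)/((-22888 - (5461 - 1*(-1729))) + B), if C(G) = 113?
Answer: 29593/9046 ≈ 3.2714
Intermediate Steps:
B = 39124 (B = 3 - (-1)*39121 = 3 - 1*(-39121) = 3 + 39121 = 39124)
(C(101) + 29480)/((-22888 - (5461 - 1*(-1729))) + B) = (113 + 29480)/((-22888 - (5461 - 1*(-1729))) + 39124) = 29593/((-22888 - (5461 + 1729)) + 39124) = 29593/((-22888 - 1*7190) + 39124) = 29593/((-22888 - 7190) + 39124) = 29593/(-30078 + 39124) = 29593/9046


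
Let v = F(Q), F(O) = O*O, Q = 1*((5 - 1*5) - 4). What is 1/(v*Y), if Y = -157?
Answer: -1/2512 ≈ -0.00039809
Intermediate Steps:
Q = -4 (Q = 1*((5 - 5) - 4) = 1*(0 - 4) = 1*(-4) = -4)
F(O) = O²
v = 16 (v = (-4)² = 16)
1/(v*Y) = 1/(16*(-157)) = 1/(-2512) = -1/2512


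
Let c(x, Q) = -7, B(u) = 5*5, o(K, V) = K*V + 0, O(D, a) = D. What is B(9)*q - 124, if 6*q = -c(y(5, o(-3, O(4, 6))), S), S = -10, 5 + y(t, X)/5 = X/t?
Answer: -569/6 ≈ -94.833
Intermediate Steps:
o(K, V) = K*V
y(t, X) = -25 + 5*X/t (y(t, X) = -25 + 5*(X/t) = -25 + 5*X/t)
B(u) = 25
q = 7/6 (q = (-1*(-7))/6 = (⅙)*7 = 7/6 ≈ 1.1667)
B(9)*q - 124 = 25*(7/6) - 124 = 175/6 - 124 = -569/6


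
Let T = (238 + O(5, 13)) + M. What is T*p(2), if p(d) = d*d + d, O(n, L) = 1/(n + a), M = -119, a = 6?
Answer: 7860/11 ≈ 714.54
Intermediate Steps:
O(n, L) = 1/(6 + n) (O(n, L) = 1/(n + 6) = 1/(6 + n))
p(d) = d + d² (p(d) = d² + d = d + d²)
T = 1310/11 (T = (238 + 1/(6 + 5)) - 119 = (238 + 1/11) - 119 = 2619/11 - 119 = 1310/11 ≈ 119.09)
T*p(2) = 1310*(2*(1 + 2))/11 = 1310*(2*3)/11 = (1310/11)*6 = 7860/11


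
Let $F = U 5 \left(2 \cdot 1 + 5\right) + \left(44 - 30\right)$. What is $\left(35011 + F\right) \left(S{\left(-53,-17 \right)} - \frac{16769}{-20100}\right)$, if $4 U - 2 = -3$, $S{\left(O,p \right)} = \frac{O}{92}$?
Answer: $\frac{1671843853}{184920} \approx 9040.9$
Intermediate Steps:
$S{\left(O,p \right)} = \frac{O}{92}$ ($S{\left(O,p \right)} = O \frac{1}{92} = \frac{O}{92}$)
$U = - \frac{1}{4}$ ($U = \frac{1}{2} + \frac{1}{4} \left(-3\right) = \frac{1}{2} - \frac{3}{4} = - \frac{1}{4} \approx -0.25$)
$F = \frac{21}{4}$ ($F = \left(- \frac{1}{4}\right) 5 \left(2 \cdot 1 + 5\right) + \left(44 - 30\right) = - \frac{5 \left(2 + 5\right)}{4} + 14 = \left(- \frac{5}{4}\right) 7 + 14 = - \frac{35}{4} + 14 = \frac{21}{4} \approx 5.25$)
$\left(35011 + F\right) \left(S{\left(-53,-17 \right)} - \frac{16769}{-20100}\right) = \left(35011 + \frac{21}{4}\right) \left(\frac{1}{92} \left(-53\right) - \frac{16769}{-20100}\right) = \frac{140065 \left(- \frac{53}{92} - - \frac{16769}{20100}\right)}{4} = \frac{140065 \left(- \frac{53}{92} + \frac{16769}{20100}\right)}{4} = \frac{140065}{4} \cdot \frac{59681}{231150} = \frac{1671843853}{184920}$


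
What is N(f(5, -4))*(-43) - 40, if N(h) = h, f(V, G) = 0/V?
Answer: -40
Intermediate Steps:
f(V, G) = 0
N(f(5, -4))*(-43) - 40 = 0*(-43) - 40 = 0 - 40 = -40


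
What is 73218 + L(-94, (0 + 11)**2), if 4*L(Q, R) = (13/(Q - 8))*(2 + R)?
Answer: 9957115/136 ≈ 73214.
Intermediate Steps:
L(Q, R) = 13*(2 + R)/(4*(-8 + Q)) (L(Q, R) = ((13/(Q - 8))*(2 + R))/4 = ((13/(-8 + Q))*(2 + R))/4 = (13*(2 + R)/(-8 + Q))/4 = 13*(2 + R)/(4*(-8 + Q)))
73218 + L(-94, (0 + 11)**2) = 73218 + 13*(2 + (0 + 11)**2)/(4*(-8 - 94)) = 73218 + (13/4)*(2 + 11**2)/(-102) = 73218 + (13/4)*(-1/102)*(2 + 121) = 73218 + (13/4)*(-1/102)*123 = 73218 - 533/136 = 9957115/136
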